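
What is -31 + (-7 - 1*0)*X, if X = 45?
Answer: -346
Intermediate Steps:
-31 + (-7 - 1*0)*X = -31 + (-7 - 1*0)*45 = -31 + (-7 + 0)*45 = -31 - 7*45 = -31 - 315 = -346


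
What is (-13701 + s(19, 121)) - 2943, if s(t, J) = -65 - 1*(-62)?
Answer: -16647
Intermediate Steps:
s(t, J) = -3 (s(t, J) = -65 + 62 = -3)
(-13701 + s(19, 121)) - 2943 = (-13701 - 3) - 2943 = -13704 - 2943 = -16647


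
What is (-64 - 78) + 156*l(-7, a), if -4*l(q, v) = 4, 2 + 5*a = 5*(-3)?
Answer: -298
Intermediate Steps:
a = -17/5 (a = -2/5 + (5*(-3))/5 = -2/5 + (1/5)*(-15) = -2/5 - 3 = -17/5 ≈ -3.4000)
l(q, v) = -1 (l(q, v) = -1/4*4 = -1)
(-64 - 78) + 156*l(-7, a) = (-64 - 78) + 156*(-1) = -142 - 156 = -298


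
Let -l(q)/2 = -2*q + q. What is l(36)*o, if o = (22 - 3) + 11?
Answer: 2160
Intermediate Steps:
l(q) = 2*q (l(q) = -2*(-2*q + q) = -(-2)*q = 2*q)
o = 30 (o = 19 + 11 = 30)
l(36)*o = (2*36)*30 = 72*30 = 2160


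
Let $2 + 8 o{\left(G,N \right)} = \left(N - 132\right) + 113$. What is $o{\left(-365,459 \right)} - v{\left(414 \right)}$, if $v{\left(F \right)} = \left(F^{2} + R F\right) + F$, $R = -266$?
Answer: $- \frac{246525}{4} \approx -61631.0$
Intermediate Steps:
$o{\left(G,N \right)} = - \frac{21}{8} + \frac{N}{8}$ ($o{\left(G,N \right)} = - \frac{1}{4} + \frac{\left(N - 132\right) + 113}{8} = - \frac{1}{4} + \frac{\left(-132 + N\right) + 113}{8} = - \frac{1}{4} + \frac{-19 + N}{8} = - \frac{1}{4} + \left(- \frac{19}{8} + \frac{N}{8}\right) = - \frac{21}{8} + \frac{N}{8}$)
$v{\left(F \right)} = F^{2} - 265 F$ ($v{\left(F \right)} = \left(F^{2} - 266 F\right) + F = F^{2} - 265 F$)
$o{\left(-365,459 \right)} - v{\left(414 \right)} = \left(- \frac{21}{8} + \frac{1}{8} \cdot 459\right) - 414 \left(-265 + 414\right) = \left(- \frac{21}{8} + \frac{459}{8}\right) - 414 \cdot 149 = \frac{219}{4} - 61686 = - \frac{246525}{4}$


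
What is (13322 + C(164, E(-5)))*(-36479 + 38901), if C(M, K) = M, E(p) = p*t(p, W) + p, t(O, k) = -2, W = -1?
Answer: 32663092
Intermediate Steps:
E(p) = -p (E(p) = p*(-2) + p = -2*p + p = -p)
(13322 + C(164, E(-5)))*(-36479 + 38901) = (13322 + 164)*(-36479 + 38901) = 13486*2422 = 32663092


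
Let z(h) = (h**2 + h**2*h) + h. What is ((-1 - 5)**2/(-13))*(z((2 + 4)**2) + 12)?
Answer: -1728000/13 ≈ -1.3292e+5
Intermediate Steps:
z(h) = h + h**2 + h**3 (z(h) = (h**2 + h**3) + h = h + h**2 + h**3)
((-1 - 5)**2/(-13))*(z((2 + 4)**2) + 12) = ((-1 - 5)**2/(-13))*((2 + 4)**2*(1 + (2 + 4)**2 + ((2 + 4)**2)**2) + 12) = ((-6)**2*(-1/13))*(6**2*(1 + 6**2 + (6**2)**2) + 12) = (36*(-1/13))*(36*(1 + 36 + 36**2) + 12) = -36*(36*(1 + 36 + 1296) + 12)/13 = -36*(36*1333 + 12)/13 = -36*(47988 + 12)/13 = -36/13*48000 = -1728000/13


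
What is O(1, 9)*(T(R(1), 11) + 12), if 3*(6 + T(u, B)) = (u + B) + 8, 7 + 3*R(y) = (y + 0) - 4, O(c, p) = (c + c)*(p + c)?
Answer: 2020/9 ≈ 224.44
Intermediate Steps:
O(c, p) = 2*c*(c + p) (O(c, p) = (2*c)*(c + p) = 2*c*(c + p))
R(y) = -11/3 + y/3 (R(y) = -7/3 + ((y + 0) - 4)/3 = -7/3 + (y - 4)/3 = -7/3 + (-4 + y)/3 = -7/3 + (-4/3 + y/3) = -11/3 + y/3)
T(u, B) = -10/3 + B/3 + u/3 (T(u, B) = -6 + ((u + B) + 8)/3 = -6 + ((B + u) + 8)/3 = -6 + (8 + B + u)/3 = -6 + (8/3 + B/3 + u/3) = -10/3 + B/3 + u/3)
O(1, 9)*(T(R(1), 11) + 12) = (2*1*(1 + 9))*((-10/3 + (⅓)*11 + (-11/3 + (⅓)*1)/3) + 12) = (2*1*10)*((-10/3 + 11/3 + (-11/3 + ⅓)/3) + 12) = 20*((-10/3 + 11/3 + (⅓)*(-10/3)) + 12) = 20*((-10/3 + 11/3 - 10/9) + 12) = 20*(-7/9 + 12) = 20*(101/9) = 2020/9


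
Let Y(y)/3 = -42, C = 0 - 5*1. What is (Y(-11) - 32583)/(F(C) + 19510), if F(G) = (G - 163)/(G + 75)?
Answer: -163545/97538 ≈ -1.6767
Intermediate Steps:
C = -5 (C = 0 - 5 = -5)
Y(y) = -126 (Y(y) = 3*(-42) = -126)
F(G) = (-163 + G)/(75 + G)
(Y(-11) - 32583)/(F(C) + 19510) = (-126 - 32583)/((-163 - 5)/(75 - 5) + 19510) = -32709/(-168/70 + 19510) = -32709/((1/70)*(-168) + 19510) = -32709/(-12/5 + 19510) = -32709/97538/5 = -32709*5/97538 = -163545/97538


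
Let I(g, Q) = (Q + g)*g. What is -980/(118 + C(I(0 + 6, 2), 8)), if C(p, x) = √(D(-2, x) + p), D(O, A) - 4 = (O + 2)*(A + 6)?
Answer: -14455/1734 + 245*√13/1734 ≈ -7.8268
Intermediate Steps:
D(O, A) = 4 + (2 + O)*(6 + A) (D(O, A) = 4 + (O + 2)*(A + 6) = 4 + (2 + O)*(6 + A))
I(g, Q) = g*(Q + g)
C(p, x) = √(4 + p) (C(p, x) = √((16 + 2*x + 6*(-2) + x*(-2)) + p) = √((16 + 2*x - 12 - 2*x) + p) = √(4 + p))
-980/(118 + C(I(0 + 6, 2), 8)) = -980/(118 + √(4 + (0 + 6)*(2 + (0 + 6)))) = -980/(118 + √(4 + 6*(2 + 6))) = -980/(118 + √(4 + 6*8)) = -980/(118 + √(4 + 48)) = -980/(118 + √52) = -980/(118 + 2*√13)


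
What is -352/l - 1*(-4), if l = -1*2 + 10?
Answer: -40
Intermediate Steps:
l = 8 (l = -2 + 10 = 8)
-352/l - 1*(-4) = -352/8 - 1*(-4) = -352*⅛ + 4 = -44 + 4 = -40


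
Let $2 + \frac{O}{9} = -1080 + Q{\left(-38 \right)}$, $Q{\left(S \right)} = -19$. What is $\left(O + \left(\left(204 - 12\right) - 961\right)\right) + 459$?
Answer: $-10219$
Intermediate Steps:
$O = -9909$ ($O = -18 + 9 \left(-1080 - 19\right) = -18 + 9 \left(-1099\right) = -18 - 9891 = -9909$)
$\left(O + \left(\left(204 - 12\right) - 961\right)\right) + 459 = \left(-9909 + \left(\left(204 - 12\right) - 961\right)\right) + 459 = \left(-9909 + \left(192 - 961\right)\right) + 459 = \left(-9909 - 769\right) + 459 = -10678 + 459 = -10219$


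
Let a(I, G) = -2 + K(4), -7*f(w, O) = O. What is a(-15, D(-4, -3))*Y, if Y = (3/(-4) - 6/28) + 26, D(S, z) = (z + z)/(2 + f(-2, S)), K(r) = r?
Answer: 701/14 ≈ 50.071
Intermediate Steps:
f(w, O) = -O/7
D(S, z) = 2*z/(2 - S/7) (D(S, z) = (z + z)/(2 - S/7) = (2*z)/(2 - S/7) = 2*z/(2 - S/7))
a(I, G) = 2 (a(I, G) = -2 + 4 = 2)
Y = 701/28 (Y = (3*(-1/4) - 6/28) + 26 = (-3/4 - 1*3/14) + 26 = (-3/4 - 3/14) + 26 = -27/28 + 26 = 701/28 ≈ 25.036)
a(-15, D(-4, -3))*Y = 2*(701/28) = 701/14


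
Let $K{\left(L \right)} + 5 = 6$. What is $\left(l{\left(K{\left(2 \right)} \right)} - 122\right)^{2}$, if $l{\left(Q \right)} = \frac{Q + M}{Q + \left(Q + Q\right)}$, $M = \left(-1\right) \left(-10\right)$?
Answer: $\frac{126025}{9} \approx 14003.0$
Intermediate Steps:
$K{\left(L \right)} = 1$ ($K{\left(L \right)} = -5 + 6 = 1$)
$M = 10$
$l{\left(Q \right)} = \frac{10 + Q}{3 Q}$ ($l{\left(Q \right)} = \frac{Q + 10}{Q + \left(Q + Q\right)} = \frac{10 + Q}{Q + 2 Q} = \frac{10 + Q}{3 Q}$)
$\left(l{\left(K{\left(2 \right)} \right)} - 122\right)^{2} = \left(\frac{10 + 1}{3 \cdot 1} - 122\right)^{2} = \left(\frac{1}{3} \cdot 1 \cdot 11 - 122\right)^{2} = \left(\frac{11}{3} - 122\right)^{2} = \left(- \frac{355}{3}\right)^{2} = \frac{126025}{9}$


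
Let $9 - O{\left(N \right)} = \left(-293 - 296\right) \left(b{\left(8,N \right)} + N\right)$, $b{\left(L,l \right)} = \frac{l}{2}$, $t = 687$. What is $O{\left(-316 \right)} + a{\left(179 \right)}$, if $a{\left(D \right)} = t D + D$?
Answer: $-156025$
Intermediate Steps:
$b{\left(L,l \right)} = \frac{l}{2}$ ($b{\left(L,l \right)} = l \frac{1}{2} = \frac{l}{2}$)
$O{\left(N \right)} = 9 + \frac{1767 N}{2}$ ($O{\left(N \right)} = 9 - \left(-293 - 296\right) \left(\frac{N}{2} + N\right) = 9 - - 589 \frac{3 N}{2} = 9 - - \frac{1767 N}{2} = 9 + \frac{1767 N}{2}$)
$a{\left(D \right)} = 688 D$ ($a{\left(D \right)} = 687 D + D = 688 D$)
$O{\left(-316 \right)} + a{\left(179 \right)} = \left(9 + \frac{1767}{2} \left(-316\right)\right) + 688 \cdot 179 = \left(9 - 279186\right) + 123152 = -279177 + 123152 = -156025$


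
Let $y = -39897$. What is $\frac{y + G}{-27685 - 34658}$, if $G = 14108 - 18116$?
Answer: $\frac{14635}{20781} \approx 0.70425$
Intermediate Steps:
$G = -4008$
$\frac{y + G}{-27685 - 34658} = \frac{-39897 - 4008}{-27685 - 34658} = - \frac{43905}{-62343} = \left(-43905\right) \left(- \frac{1}{62343}\right) = \frac{14635}{20781}$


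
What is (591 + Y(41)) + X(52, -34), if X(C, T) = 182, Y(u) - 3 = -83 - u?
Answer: 652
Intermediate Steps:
Y(u) = -80 - u (Y(u) = 3 + (-83 - u) = -80 - u)
(591 + Y(41)) + X(52, -34) = (591 + (-80 - 1*41)) + 182 = (591 + (-80 - 41)) + 182 = (591 - 121) + 182 = 470 + 182 = 652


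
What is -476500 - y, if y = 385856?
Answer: -862356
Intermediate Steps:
-476500 - y = -476500 - 1*385856 = -476500 - 385856 = -862356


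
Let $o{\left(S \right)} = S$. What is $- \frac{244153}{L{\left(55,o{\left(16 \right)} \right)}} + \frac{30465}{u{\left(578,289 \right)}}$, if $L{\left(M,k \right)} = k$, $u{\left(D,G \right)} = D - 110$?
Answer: $- \frac{3160449}{208} \approx -15194.0$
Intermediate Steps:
$u{\left(D,G \right)} = -110 + D$ ($u{\left(D,G \right)} = D - 110 = -110 + D$)
$- \frac{244153}{L{\left(55,o{\left(16 \right)} \right)}} + \frac{30465}{u{\left(578,289 \right)}} = - \frac{244153}{16} + \frac{30465}{-110 + 578} = \left(-244153\right) \frac{1}{16} + \frac{30465}{468} = - \frac{244153}{16} + 30465 \cdot \frac{1}{468} = - \frac{244153}{16} + \frac{3385}{52} = - \frac{3160449}{208}$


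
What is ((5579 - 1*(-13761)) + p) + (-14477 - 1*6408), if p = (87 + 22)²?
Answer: 10336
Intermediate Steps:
p = 11881 (p = 109² = 11881)
((5579 - 1*(-13761)) + p) + (-14477 - 1*6408) = ((5579 - 1*(-13761)) + 11881) + (-14477 - 1*6408) = ((5579 + 13761) + 11881) + (-14477 - 6408) = (19340 + 11881) - 20885 = 31221 - 20885 = 10336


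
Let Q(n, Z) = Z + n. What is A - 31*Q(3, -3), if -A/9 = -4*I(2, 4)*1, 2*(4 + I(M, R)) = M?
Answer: -108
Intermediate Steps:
I(M, R) = -4 + M/2
A = -108 (A = -9*(-4*(-4 + (1/2)*2)) = -9*(-4*(-4 + 1)) = -9*(-4*(-3)) = -108 ≈ -108.00)
A - 31*Q(3, -3) = -108 - 31*(-3 + 3) = -108 - 31*0 = -108 + 0 = -108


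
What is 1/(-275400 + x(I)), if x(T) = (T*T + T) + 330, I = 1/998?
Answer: -996004/273970819281 ≈ -3.6354e-6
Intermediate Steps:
I = 1/998 ≈ 0.0010020
x(T) = 330 + T + T² (x(T) = (T² + T) + 330 = (T + T²) + 330 = 330 + T + T²)
1/(-275400 + x(I)) = 1/(-275400 + (330 + 1/998 + (1/998)²)) = 1/(-275400 + (330 + 1/998 + 1/996004)) = 1/(-275400 + 328682319/996004) = 1/(-273970819281/996004) = -996004/273970819281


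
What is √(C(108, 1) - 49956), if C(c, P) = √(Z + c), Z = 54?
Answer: √(-49956 + 9*√2) ≈ 223.48*I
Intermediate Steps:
C(c, P) = √(54 + c)
√(C(108, 1) - 49956) = √(√(54 + 108) - 49956) = √(√162 - 49956) = √(9*√2 - 49956) = √(-49956 + 9*√2)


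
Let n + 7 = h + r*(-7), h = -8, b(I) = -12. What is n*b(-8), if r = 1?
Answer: 264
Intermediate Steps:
n = -22 (n = -7 + (-8 + 1*(-7)) = -7 + (-8 - 7) = -7 - 15 = -22)
n*b(-8) = -22*(-12) = 264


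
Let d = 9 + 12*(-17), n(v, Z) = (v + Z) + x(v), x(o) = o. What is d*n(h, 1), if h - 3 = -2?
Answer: -585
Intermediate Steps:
h = 1 (h = 3 - 2 = 1)
n(v, Z) = Z + 2*v (n(v, Z) = (v + Z) + v = (Z + v) + v = Z + 2*v)
d = -195 (d = 9 - 204 = -195)
d*n(h, 1) = -195*(1 + 2*1) = -195*(1 + 2) = -195*3 = -585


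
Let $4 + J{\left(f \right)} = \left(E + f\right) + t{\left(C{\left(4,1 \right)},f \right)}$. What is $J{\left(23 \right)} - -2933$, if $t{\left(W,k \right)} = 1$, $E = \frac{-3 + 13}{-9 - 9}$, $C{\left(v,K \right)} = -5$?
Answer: $\frac{26572}{9} \approx 2952.4$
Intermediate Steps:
$E = - \frac{5}{9}$ ($E = \frac{10}{-18} = 10 \left(- \frac{1}{18}\right) = - \frac{5}{9} \approx -0.55556$)
$J{\left(f \right)} = - \frac{32}{9} + f$ ($J{\left(f \right)} = -4 + \left(\left(- \frac{5}{9} + f\right) + 1\right) = -4 + \left(\frac{4}{9} + f\right) = - \frac{32}{9} + f$)
$J{\left(23 \right)} - -2933 = \left(- \frac{32}{9} + 23\right) - -2933 = \frac{175}{9} + 2933 = \frac{26572}{9}$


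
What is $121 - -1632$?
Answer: $1753$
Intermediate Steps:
$121 - -1632 = 121 + 1632 = 1753$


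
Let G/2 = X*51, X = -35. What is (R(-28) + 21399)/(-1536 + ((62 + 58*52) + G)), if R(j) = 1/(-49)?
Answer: -524275/49686 ≈ -10.552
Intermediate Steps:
R(j) = -1/49
G = -3570 (G = 2*(-35*51) = 2*(-1785) = -3570)
(R(-28) + 21399)/(-1536 + ((62 + 58*52) + G)) = (-1/49 + 21399)/(-1536 + ((62 + 58*52) - 3570)) = 1048550/(49*(-1536 + ((62 + 3016) - 3570))) = 1048550/(49*(-1536 + (3078 - 3570))) = 1048550/(49*(-1536 - 492)) = (1048550/49)/(-2028) = (1048550/49)*(-1/2028) = -524275/49686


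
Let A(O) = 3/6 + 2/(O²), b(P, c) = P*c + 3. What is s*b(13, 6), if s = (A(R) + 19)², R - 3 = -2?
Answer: 149769/4 ≈ 37442.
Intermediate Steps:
R = 1 (R = 3 - 2 = 1)
b(P, c) = 3 + P*c
A(O) = ½ + 2/O² (A(O) = 3*(⅙) + 2/O² = ½ + 2/O²)
s = 1849/4 (s = ((½ + 2/1²) + 19)² = ((½ + 2*1) + 19)² = ((½ + 2) + 19)² = (5/2 + 19)² = (43/2)² = 1849/4 ≈ 462.25)
s*b(13, 6) = 1849*(3 + 13*6)/4 = 1849*(3 + 78)/4 = (1849/4)*81 = 149769/4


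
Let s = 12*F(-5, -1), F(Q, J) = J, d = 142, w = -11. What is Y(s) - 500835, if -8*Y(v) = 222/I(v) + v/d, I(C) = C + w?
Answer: -1635723135/3266 ≈ -5.0083e+5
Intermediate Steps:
I(C) = -11 + C (I(C) = C - 11 = -11 + C)
s = -12 (s = 12*(-1) = -12)
Y(v) = -111/(4*(-11 + v)) - v/1136 (Y(v) = -(222/(-11 + v) + v/142)/8 = -111/(4*(-11 + v)) - v/1136)
Y(s) - 500835 = (-31524 - 1*(-12)*(-11 - 12))/(1136*(-11 - 12)) - 500835 = (1/1136)*(-31524 - 1*(-12)*(-23))/(-23) - 500835 = (1/1136)*(-1/23)*(-31524 - 276) - 500835 = (1/1136)*(-1/23)*(-31800) - 500835 = 3975/3266 - 500835 = -1635723135/3266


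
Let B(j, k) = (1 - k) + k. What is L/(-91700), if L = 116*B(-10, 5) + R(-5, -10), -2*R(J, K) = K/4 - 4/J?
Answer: -2337/1834000 ≈ -0.0012743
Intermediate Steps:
R(J, K) = 2/J - K/8 (R(J, K) = -(K/4 - 4/J)/2 = -(-4/J + K/4)/2 = 2/J - K/8)
B(j, k) = 1
L = 2337/20 (L = 116*1 + (2/(-5) - ⅛*(-10)) = 116 + (2*(-⅕) + 5/4) = 116 + (-⅖ + 5/4) = 116 + 17/20 = 2337/20 ≈ 116.85)
L/(-91700) = (2337/20)/(-91700) = (2337/20)*(-1/91700) = -2337/1834000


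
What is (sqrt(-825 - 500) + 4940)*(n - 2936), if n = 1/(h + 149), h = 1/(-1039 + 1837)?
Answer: -1724546145400/118903 - 1745492050*I*sqrt(53)/118903 ≈ -1.4504e+7 - 1.0687e+5*I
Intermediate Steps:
h = 1/798 ≈ 0.0012531
n = 798/118903 (n = 1/(1/798 + 149) = 1/(118903/798) = 798/118903 ≈ 0.0067113)
(sqrt(-825 - 500) + 4940)*(n - 2936) = (sqrt(-825 - 500) + 4940)*(798/118903 - 2936) = (sqrt(-1325) + 4940)*(-349098410/118903) = (5*I*sqrt(53) + 4940)*(-349098410/118903) = (4940 + 5*I*sqrt(53))*(-349098410/118903) = -1724546145400/118903 - 1745492050*I*sqrt(53)/118903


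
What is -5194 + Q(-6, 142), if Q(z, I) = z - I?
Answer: -5342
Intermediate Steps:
-5194 + Q(-6, 142) = -5194 + (-6 - 1*142) = -5194 + (-6 - 142) = -5194 - 148 = -5342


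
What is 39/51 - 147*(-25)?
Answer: 62488/17 ≈ 3675.8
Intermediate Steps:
39/51 - 147*(-25) = 39*(1/51) + 3675 = 13/17 + 3675 = 62488/17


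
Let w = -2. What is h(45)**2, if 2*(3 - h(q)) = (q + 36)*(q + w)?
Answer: 12089529/4 ≈ 3.0224e+6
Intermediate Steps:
h(q) = 3 - (-2 + q)*(36 + q)/2 (h(q) = 3 - (q + 36)*(q - 2)/2 = 3 - (36 + q)*(-2 + q)/2 = 3 - (-2 + q)*(36 + q)/2)
h(45)**2 = (39 - 17*45 - 1/2*45**2)**2 = (39 - 765 - 1/2*2025)**2 = (39 - 765 - 2025/2)**2 = (-3477/2)**2 = 12089529/4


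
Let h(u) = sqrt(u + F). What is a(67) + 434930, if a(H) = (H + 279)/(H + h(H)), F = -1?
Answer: 1923718572/4423 - 346*sqrt(66)/4423 ≈ 4.3493e+5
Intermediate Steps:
h(u) = sqrt(-1 + u) (h(u) = sqrt(u - 1) = sqrt(-1 + u))
a(H) = (279 + H)/(H + sqrt(-1 + H)) (a(H) = (H + 279)/(H + sqrt(-1 + H)) = (279 + H)/(H + sqrt(-1 + H)))
a(67) + 434930 = (279 + 67)/(67 + sqrt(-1 + 67)) + 434930 = 346/(67 + sqrt(66)) + 434930 = 434930 + 346/(67 + sqrt(66))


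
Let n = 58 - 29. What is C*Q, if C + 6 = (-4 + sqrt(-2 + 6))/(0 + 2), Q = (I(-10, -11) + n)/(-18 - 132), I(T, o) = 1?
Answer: 7/5 ≈ 1.4000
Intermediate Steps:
n = 29
Q = -1/5 (Q = (1 + 29)/(-18 - 132) = 30/(-150) = 30*(-1/150) = -1/5 ≈ -0.20000)
C = -7 (C = -6 + (-4 + sqrt(-2 + 6))/(0 + 2) = -6 + (-4 + sqrt(4))/2 = -6 + (-4 + 2)*(1/2) = -6 - 2*1/2 = -6 - 1 = -7)
C*Q = -7*(-1/5) = 7/5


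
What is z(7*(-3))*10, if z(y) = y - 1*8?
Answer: -290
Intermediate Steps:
z(y) = -8 + y (z(y) = y - 8 = -8 + y)
z(7*(-3))*10 = (-8 + 7*(-3))*10 = (-8 - 21)*10 = -29*10 = -290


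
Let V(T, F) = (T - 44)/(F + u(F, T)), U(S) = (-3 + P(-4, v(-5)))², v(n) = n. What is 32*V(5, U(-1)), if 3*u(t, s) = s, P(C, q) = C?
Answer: -468/19 ≈ -24.632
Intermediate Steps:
u(t, s) = s/3
U(S) = 49 (U(S) = (-3 - 4)² = (-7)² = 49)
V(T, F) = (-44 + T)/(F + T/3) (V(T, F) = (T - 44)/(F + T/3) = (-44 + T)/(F + T/3))
32*V(5, U(-1)) = 32*(3*(-44 + 5)/(5 + 3*49)) = 32*(3*(-39)/(5 + 147)) = 32*(3*(-39)/152) = 32*(3*(1/152)*(-39)) = 32*(-117/152) = -468/19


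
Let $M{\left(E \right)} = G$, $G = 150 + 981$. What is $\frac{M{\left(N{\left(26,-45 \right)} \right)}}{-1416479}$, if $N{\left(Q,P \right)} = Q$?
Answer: $- \frac{1131}{1416479} \approx -0.00079846$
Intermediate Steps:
$G = 1131$
$M{\left(E \right)} = 1131$
$\frac{M{\left(N{\left(26,-45 \right)} \right)}}{-1416479} = \frac{1131}{-1416479} = 1131 \left(- \frac{1}{1416479}\right) = - \frac{1131}{1416479}$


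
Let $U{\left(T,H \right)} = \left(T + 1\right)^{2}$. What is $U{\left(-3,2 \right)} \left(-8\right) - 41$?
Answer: $-73$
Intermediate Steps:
$U{\left(T,H \right)} = \left(1 + T\right)^{2}$
$U{\left(-3,2 \right)} \left(-8\right) - 41 = \left(1 - 3\right)^{2} \left(-8\right) - 41 = \left(-2\right)^{2} \left(-8\right) - 41 = 4 \left(-8\right) - 41 = -32 - 41 = -73$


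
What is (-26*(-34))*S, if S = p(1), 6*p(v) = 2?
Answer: 884/3 ≈ 294.67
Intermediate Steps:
p(v) = ⅓ (p(v) = (⅙)*2 = ⅓)
S = ⅓ ≈ 0.33333
(-26*(-34))*S = -26*(-34)*(⅓) = 884*(⅓) = 884/3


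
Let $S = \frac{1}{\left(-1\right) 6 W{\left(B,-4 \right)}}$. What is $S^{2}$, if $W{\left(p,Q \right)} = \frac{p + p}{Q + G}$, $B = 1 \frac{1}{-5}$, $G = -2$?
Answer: $\frac{25}{4} \approx 6.25$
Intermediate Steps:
$B = - \frac{1}{5}$ ($B = 1 \left(- \frac{1}{5}\right) = - \frac{1}{5} \approx -0.2$)
$W{\left(p,Q \right)} = \frac{2 p}{-2 + Q}$ ($W{\left(p,Q \right)} = \frac{p + p}{Q - 2} = \frac{2 p}{-2 + Q}$)
$S = - \frac{5}{2}$ ($S = \frac{1}{\left(-1\right) 6 \cdot 2 \left(- \frac{1}{5}\right) \frac{1}{-2 - 4}} = \frac{1}{\left(-6\right) 2 \left(- \frac{1}{5}\right) \frac{1}{-6}} = \frac{1}{\left(-6\right) 2 \left(- \frac{1}{5}\right) \left(- \frac{1}{6}\right)} = \frac{1}{\left(-6\right) \frac{1}{15}} = \frac{1}{- \frac{2}{5}} = - \frac{5}{2} \approx -2.5$)
$S^{2} = \left(- \frac{5}{2}\right)^{2} = \frac{25}{4}$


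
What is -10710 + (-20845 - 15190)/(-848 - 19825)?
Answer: -221371795/20673 ≈ -10708.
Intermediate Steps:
-10710 + (-20845 - 15190)/(-848 - 19825) = -10710 - 36035/(-20673) = -10710 - 36035*(-1/20673) = -10710 + 36035/20673 = -221371795/20673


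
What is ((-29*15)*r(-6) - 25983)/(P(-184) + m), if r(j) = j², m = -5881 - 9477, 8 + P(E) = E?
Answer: 41643/15550 ≈ 2.6780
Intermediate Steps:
P(E) = -8 + E
m = -15358
((-29*15)*r(-6) - 25983)/(P(-184) + m) = (-29*15*(-6)² - 25983)/((-8 - 184) - 15358) = (-435*36 - 25983)/(-192 - 15358) = (-15660 - 25983)/(-15550) = -41643*(-1/15550) = 41643/15550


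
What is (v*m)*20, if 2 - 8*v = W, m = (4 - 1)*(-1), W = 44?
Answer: 315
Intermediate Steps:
m = -3 (m = 3*(-1) = -3)
v = -21/4 (v = 1/4 - 1/8*44 = 1/4 - 11/2 = -21/4 ≈ -5.2500)
(v*m)*20 = -21/4*(-3)*20 = (63/4)*20 = 315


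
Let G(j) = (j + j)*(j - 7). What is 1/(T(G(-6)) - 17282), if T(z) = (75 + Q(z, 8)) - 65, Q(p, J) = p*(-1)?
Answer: -1/17428 ≈ -5.7379e-5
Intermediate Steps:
Q(p, J) = -p
G(j) = 2*j*(-7 + j) (G(j) = (2*j)*(-7 + j) = 2*j*(-7 + j))
T(z) = 10 - z (T(z) = (75 - z) - 65 = 10 - z)
1/(T(G(-6)) - 17282) = 1/((10 - 2*(-6)*(-7 - 6)) - 17282) = 1/((10 - 2*(-6)*(-13)) - 17282) = 1/((10 - 1*156) - 17282) = 1/((10 - 156) - 17282) = 1/(-146 - 17282) = 1/(-17428) = -1/17428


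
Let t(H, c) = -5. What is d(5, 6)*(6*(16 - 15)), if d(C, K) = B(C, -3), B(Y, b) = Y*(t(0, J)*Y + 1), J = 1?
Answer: -720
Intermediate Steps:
B(Y, b) = Y*(1 - 5*Y) (B(Y, b) = Y*(-5*Y + 1) = Y*(1 - 5*Y))
d(C, K) = C*(1 - 5*C)
d(5, 6)*(6*(16 - 15)) = (5*(1 - 5*5))*(6*(16 - 15)) = (5*(1 - 25))*(6*1) = (5*(-24))*6 = -120*6 = -720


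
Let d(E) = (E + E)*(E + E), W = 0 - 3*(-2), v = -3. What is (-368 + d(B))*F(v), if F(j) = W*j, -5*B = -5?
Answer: 6552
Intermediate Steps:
B = 1 (B = -⅕*(-5) = 1)
W = 6 (W = 0 + 6 = 6)
F(j) = 6*j
d(E) = 4*E² (d(E) = (2*E)*(2*E) = 4*E²)
(-368 + d(B))*F(v) = (-368 + 4*1²)*(6*(-3)) = (-368 + 4*1)*(-18) = (-368 + 4)*(-18) = -364*(-18) = 6552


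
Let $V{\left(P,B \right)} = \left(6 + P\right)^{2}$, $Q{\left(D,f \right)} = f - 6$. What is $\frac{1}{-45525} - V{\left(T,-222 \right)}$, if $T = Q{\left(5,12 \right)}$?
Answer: $- \frac{6555601}{45525} \approx -144.0$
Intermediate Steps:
$Q{\left(D,f \right)} = -6 + f$
$T = 6$ ($T = -6 + 12 = 6$)
$\frac{1}{-45525} - V{\left(T,-222 \right)} = \frac{1}{-45525} - \left(6 + 6\right)^{2} = - \frac{1}{45525} - 12^{2} = - \frac{1}{45525} - 144 = - \frac{6555601}{45525}$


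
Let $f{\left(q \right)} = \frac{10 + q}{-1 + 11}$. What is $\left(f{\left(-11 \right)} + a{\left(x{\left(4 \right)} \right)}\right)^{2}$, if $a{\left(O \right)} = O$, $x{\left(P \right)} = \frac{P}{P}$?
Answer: $\frac{81}{100} \approx 0.81$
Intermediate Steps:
$x{\left(P \right)} = 1$
$f{\left(q \right)} = 1 + \frac{q}{10}$ ($f{\left(q \right)} = \frac{10 + q}{10} = \left(10 + q\right) \frac{1}{10} = 1 + \frac{q}{10}$)
$\left(f{\left(-11 \right)} + a{\left(x{\left(4 \right)} \right)}\right)^{2} = \left(\left(1 + \frac{1}{10} \left(-11\right)\right) + 1\right)^{2} = \left(\left(1 - \frac{11}{10}\right) + 1\right)^{2} = \left(- \frac{1}{10} + 1\right)^{2} = \left(\frac{9}{10}\right)^{2} = \frac{81}{100}$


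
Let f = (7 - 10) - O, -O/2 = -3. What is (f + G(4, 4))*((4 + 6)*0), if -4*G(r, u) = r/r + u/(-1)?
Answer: 0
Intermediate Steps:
O = 6 (O = -2*(-3) = 6)
G(r, u) = -¼ + u/4 (G(r, u) = -(r/r + u/(-1))/4 = -(1 + u*(-1))/4 = -(1 - u)/4 = -¼ + u/4)
f = -9 (f = (7 - 10) - 1*6 = -3 - 6 = -9)
(f + G(4, 4))*((4 + 6)*0) = (-9 + (-¼ + (¼)*4))*((4 + 6)*0) = (-9 + (-¼ + 1))*(10*0) = (-9 + ¾)*0 = -33/4*0 = 0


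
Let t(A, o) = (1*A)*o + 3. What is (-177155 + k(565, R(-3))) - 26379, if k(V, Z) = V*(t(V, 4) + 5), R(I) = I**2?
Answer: 1077886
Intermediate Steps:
t(A, o) = 3 + A*o (t(A, o) = A*o + 3 = 3 + A*o)
k(V, Z) = V*(8 + 4*V) (k(V, Z) = V*((3 + V*4) + 5) = V*((3 + 4*V) + 5) = V*(8 + 4*V))
(-177155 + k(565, R(-3))) - 26379 = (-177155 + 4*565*(2 + 565)) - 26379 = (-177155 + 4*565*567) - 26379 = (-177155 + 1281420) - 26379 = 1104265 - 26379 = 1077886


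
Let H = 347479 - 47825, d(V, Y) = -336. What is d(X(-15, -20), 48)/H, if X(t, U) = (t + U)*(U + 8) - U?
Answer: -168/149827 ≈ -0.0011213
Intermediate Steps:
X(t, U) = -U + (8 + U)*(U + t) (X(t, U) = (U + t)*(8 + U) - U = (8 + U)*(U + t) - U = -U + (8 + U)*(U + t))
H = 299654
d(X(-15, -20), 48)/H = -336/299654 = -336*1/299654 = -168/149827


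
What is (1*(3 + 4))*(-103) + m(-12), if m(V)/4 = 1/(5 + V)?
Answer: -5051/7 ≈ -721.57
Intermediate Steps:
m(V) = 4/(5 + V)
(1*(3 + 4))*(-103) + m(-12) = (1*(3 + 4))*(-103) + 4/(5 - 12) = (1*7)*(-103) + 4/(-7) = 7*(-103) + 4*(-⅐) = -721 - 4/7 = -5051/7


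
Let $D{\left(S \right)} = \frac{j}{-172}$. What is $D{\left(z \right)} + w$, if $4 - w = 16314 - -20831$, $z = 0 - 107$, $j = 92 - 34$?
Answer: $- \frac{3194155}{86} \approx -37141.0$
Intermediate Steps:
$j = 58$
$z = -107$
$D{\left(S \right)} = - \frac{29}{86}$ ($D{\left(S \right)} = \frac{58}{-172} = 58 \left(- \frac{1}{172}\right) = - \frac{29}{86}$)
$w = -37141$ ($w = 4 - \left(16314 - -20831\right) = 4 - \left(16314 + 20831\right) = 4 - 37145 = -37141$)
$D{\left(z \right)} + w = - \frac{29}{86} - 37141 = - \frac{3194155}{86}$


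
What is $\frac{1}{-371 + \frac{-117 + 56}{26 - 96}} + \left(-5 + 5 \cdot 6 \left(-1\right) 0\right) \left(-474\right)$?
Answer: $\frac{61404260}{25909} \approx 2370.0$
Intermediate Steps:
$\frac{1}{-371 + \frac{-117 + 56}{26 - 96}} + \left(-5 + 5 \cdot 6 \left(-1\right) 0\right) \left(-474\right) = \frac{1}{-371 - \frac{61}{-70}} + \left(-5 + 30 \left(-1\right) 0\right) \left(-474\right) = \frac{1}{-371 - - \frac{61}{70}} + \left(-5 - 0\right) \left(-474\right) = \frac{1}{-371 + \frac{61}{70}} + \left(-5 + 0\right) \left(-474\right) = \frac{1}{- \frac{25909}{70}} - -2370 = - \frac{70}{25909} + 2370 = \frac{61404260}{25909}$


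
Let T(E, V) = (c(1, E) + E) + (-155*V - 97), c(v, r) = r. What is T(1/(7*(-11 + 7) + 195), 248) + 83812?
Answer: 7560927/167 ≈ 45275.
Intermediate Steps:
T(E, V) = -97 - 155*V + 2*E (T(E, V) = (E + E) + (-155*V - 97) = 2*E + (-97 - 155*V) = -97 - 155*V + 2*E)
T(1/(7*(-11 + 7) + 195), 248) + 83812 = (-97 - 155*248 + 2/(7*(-11 + 7) + 195)) + 83812 = (-97 - 38440 + 2/(7*(-4) + 195)) + 83812 = (-97 - 38440 + 2/(-28 + 195)) + 83812 = (-97 - 38440 + 2/167) + 83812 = -6435677/167 + 83812 = 7560927/167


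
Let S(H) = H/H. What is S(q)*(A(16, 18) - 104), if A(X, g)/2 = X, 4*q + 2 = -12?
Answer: -72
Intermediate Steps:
q = -7/2 (q = -½ + (¼)*(-12) = -½ - 3 = -7/2 ≈ -3.5000)
A(X, g) = 2*X
S(H) = 1
S(q)*(A(16, 18) - 104) = 1*(2*16 - 104) = 1*(32 - 104) = 1*(-72) = -72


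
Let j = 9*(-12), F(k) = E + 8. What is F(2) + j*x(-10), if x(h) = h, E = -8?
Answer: 1080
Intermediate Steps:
F(k) = 0 (F(k) = -8 + 8 = 0)
j = -108
F(2) + j*x(-10) = 0 - 108*(-10) = 0 + 1080 = 1080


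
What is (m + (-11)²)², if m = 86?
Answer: 42849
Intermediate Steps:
(m + (-11)²)² = (86 + (-11)²)² = (86 + 121)² = 207² = 42849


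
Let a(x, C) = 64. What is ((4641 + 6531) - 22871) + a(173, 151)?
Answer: -11635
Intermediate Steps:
((4641 + 6531) - 22871) + a(173, 151) = ((4641 + 6531) - 22871) + 64 = (11172 - 22871) + 64 = -11699 + 64 = -11635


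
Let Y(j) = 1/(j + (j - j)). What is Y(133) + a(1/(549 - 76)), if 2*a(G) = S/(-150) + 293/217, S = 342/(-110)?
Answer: 15714761/22676500 ≈ 0.69300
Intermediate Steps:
S = -171/55 (S = 342*(-1/110) = -171/55 ≈ -3.1091)
Y(j) = 1/j (Y(j) = 1/(j + 0) = 1/j)
a(G) = 818119/1193500 (a(G) = (-171/55/(-150) + 293/217)/2 = (-171/55*(-1/150) + 293*(1/217))/2 = (57/2750 + 293/217)/2 = (1/2)*(818119/596750) = 818119/1193500)
Y(133) + a(1/(549 - 76)) = 1/133 + 818119/1193500 = 15714761/22676500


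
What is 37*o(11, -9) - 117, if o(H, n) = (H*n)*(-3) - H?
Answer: 10465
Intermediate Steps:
o(H, n) = -H - 3*H*n (o(H, n) = -3*H*n - H = -H - 3*H*n)
37*o(11, -9) - 117 = 37*(-1*11*(1 + 3*(-9))) - 117 = 37*(-1*11*(1 - 27)) - 117 = 37*(-1*11*(-26)) - 117 = 37*286 - 117 = 10582 - 117 = 10465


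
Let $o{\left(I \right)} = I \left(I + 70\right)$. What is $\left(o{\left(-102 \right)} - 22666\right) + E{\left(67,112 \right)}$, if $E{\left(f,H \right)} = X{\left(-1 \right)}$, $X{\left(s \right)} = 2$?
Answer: $-19400$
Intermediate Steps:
$E{\left(f,H \right)} = 2$
$o{\left(I \right)} = I \left(70 + I\right)$
$\left(o{\left(-102 \right)} - 22666\right) + E{\left(67,112 \right)} = \left(- 102 \left(70 - 102\right) - 22666\right) + 2 = \left(\left(-102\right) \left(-32\right) - 22666\right) + 2 = \left(3264 - 22666\right) + 2 = -19402 + 2 = -19400$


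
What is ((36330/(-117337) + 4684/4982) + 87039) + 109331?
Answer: 57396477830014/292286467 ≈ 1.9637e+5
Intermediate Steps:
((36330/(-117337) + 4684/4982) + 87039) + 109331 = ((36330*(-1/117337) + 4684*(1/4982)) + 87039) + 109331 = ((-36330/117337 + 2342/2491) + 87039) + 109331 = (184305224/292286467 + 87039) + 109331 = 25440506106437/292286467 + 109331 = 57396477830014/292286467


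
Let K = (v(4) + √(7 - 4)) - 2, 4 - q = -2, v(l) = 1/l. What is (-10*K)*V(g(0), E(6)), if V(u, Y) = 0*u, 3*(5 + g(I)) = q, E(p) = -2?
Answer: 0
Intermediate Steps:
v(l) = 1/l
q = 6 (q = 4 - 1*(-2) = 4 + 2 = 6)
g(I) = -3 (g(I) = -5 + (⅓)*6 = -5 + 2 = -3)
V(u, Y) = 0
K = -7/4 + √3 (K = (1/4 + √(7 - 4)) - 2 = (¼ + √3) - 2 = -7/4 + √3 ≈ -0.017949)
(-10*K)*V(g(0), E(6)) = -10*(-7/4 + √3)*0 = (35/2 - 10*√3)*0 = 0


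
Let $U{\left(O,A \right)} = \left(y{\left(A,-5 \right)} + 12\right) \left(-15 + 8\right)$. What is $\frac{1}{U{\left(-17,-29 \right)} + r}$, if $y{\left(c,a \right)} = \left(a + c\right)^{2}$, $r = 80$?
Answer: $- \frac{1}{8096} \approx -0.00012352$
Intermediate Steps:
$U{\left(O,A \right)} = -84 - 7 \left(-5 + A\right)^{2}$ ($U{\left(O,A \right)} = \left(\left(-5 + A\right)^{2} + 12\right) \left(-15 + 8\right) = \left(12 + \left(-5 + A\right)^{2}\right) \left(-7\right) = -84 - 7 \left(-5 + A\right)^{2}$)
$\frac{1}{U{\left(-17,-29 \right)} + r} = \frac{1}{\left(-84 - 7 \left(-5 - 29\right)^{2}\right) + 80} = \frac{1}{\left(-84 - 7 \left(-34\right)^{2}\right) + 80} = \frac{1}{\left(-84 - 8092\right) + 80} = \frac{1}{-8176 + 80} = \frac{1}{-8096} = - \frac{1}{8096}$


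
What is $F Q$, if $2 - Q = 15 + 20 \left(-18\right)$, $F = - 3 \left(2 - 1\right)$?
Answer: $-1041$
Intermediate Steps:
$F = -3$ ($F = \left(-3\right) 1 = -3$)
$Q = 347$ ($Q = 2 - \left(15 + 20 \left(-18\right)\right) = 2 - \left(15 - 360\right) = 2 - -345 = 2 + 345 = 347$)
$F Q = \left(-3\right) 347 = -1041$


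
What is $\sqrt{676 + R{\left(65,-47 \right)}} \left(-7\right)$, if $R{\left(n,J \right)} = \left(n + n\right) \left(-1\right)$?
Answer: $- 7 \sqrt{546} \approx -163.57$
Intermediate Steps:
$R{\left(n,J \right)} = - 2 n$ ($R{\left(n,J \right)} = 2 n \left(-1\right) = - 2 n$)
$\sqrt{676 + R{\left(65,-47 \right)}} \left(-7\right) = \sqrt{676 - 130} \left(-7\right) = \sqrt{546} \left(-7\right) = - 7 \sqrt{546}$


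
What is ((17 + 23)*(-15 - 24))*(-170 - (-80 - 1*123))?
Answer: -51480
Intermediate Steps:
((17 + 23)*(-15 - 24))*(-170 - (-80 - 1*123)) = (40*(-39))*(-170 - (-80 - 123)) = -1560*(-170 - 1*(-203)) = -1560*(-170 + 203) = -1560*33 = -51480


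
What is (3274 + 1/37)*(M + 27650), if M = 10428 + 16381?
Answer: 6597108801/37 ≈ 1.7830e+8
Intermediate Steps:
M = 26809
(3274 + 1/37)*(M + 27650) = (3274 + 1/37)*(26809 + 27650) = (3274 + 1/37)*54459 = (121139/37)*54459 = 6597108801/37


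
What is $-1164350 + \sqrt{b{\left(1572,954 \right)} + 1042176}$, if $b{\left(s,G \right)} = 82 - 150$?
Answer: $-1164350 + 2 \sqrt{260527} \approx -1.1633 \cdot 10^{6}$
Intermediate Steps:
$b{\left(s,G \right)} = -68$
$-1164350 + \sqrt{b{\left(1572,954 \right)} + 1042176} = -1164350 + \sqrt{-68 + 1042176} = -1164350 + \sqrt{1042108} = -1164350 + 2 \sqrt{260527}$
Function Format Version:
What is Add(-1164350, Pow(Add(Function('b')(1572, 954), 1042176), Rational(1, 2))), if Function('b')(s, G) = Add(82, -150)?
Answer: Add(-1164350, Mul(2, Pow(260527, Rational(1, 2)))) ≈ -1.1633e+6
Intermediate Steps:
Function('b')(s, G) = -68
Add(-1164350, Pow(Add(Function('b')(1572, 954), 1042176), Rational(1, 2))) = Add(-1164350, Pow(Add(-68, 1042176), Rational(1, 2))) = Add(-1164350, Pow(1042108, Rational(1, 2))) = Add(-1164350, Mul(2, Pow(260527, Rational(1, 2))))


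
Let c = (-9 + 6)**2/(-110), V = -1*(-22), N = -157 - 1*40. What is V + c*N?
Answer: 4193/110 ≈ 38.118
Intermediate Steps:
N = -197 (N = -157 - 40 = -197)
V = 22
c = -9/110 (c = (-3)**2*(-1/110) = 9*(-1/110) = -9/110 ≈ -0.081818)
V + c*N = 22 - 9/110*(-197) = 22 + 1773/110 = 4193/110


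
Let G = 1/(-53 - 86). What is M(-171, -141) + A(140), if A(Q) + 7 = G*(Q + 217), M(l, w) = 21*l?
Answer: -500479/139 ≈ -3600.6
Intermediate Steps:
G = -1/139 (G = 1/(-139) = -1/139 ≈ -0.0071942)
A(Q) = -1190/139 - Q/139 (A(Q) = -7 - (Q + 217)/139 = -7 - (217 + Q)/139 = -7 + (-217/139 - Q/139) = -1190/139 - Q/139)
M(-171, -141) + A(140) = 21*(-171) + (-1190/139 - 1/139*140) = -3591 + (-1190/139 - 140/139) = -3591 - 1330/139 = -500479/139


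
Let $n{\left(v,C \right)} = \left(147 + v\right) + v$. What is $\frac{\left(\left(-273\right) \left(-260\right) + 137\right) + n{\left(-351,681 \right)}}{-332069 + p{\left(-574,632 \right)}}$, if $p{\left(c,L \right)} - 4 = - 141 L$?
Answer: $- \frac{70562}{421177} \approx -0.16754$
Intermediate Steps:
$n{\left(v,C \right)} = 147 + 2 v$
$p{\left(c,L \right)} = 4 - 141 L$
$\frac{\left(\left(-273\right) \left(-260\right) + 137\right) + n{\left(-351,681 \right)}}{-332069 + p{\left(-574,632 \right)}} = \frac{\left(\left(-273\right) \left(-260\right) + 137\right) + \left(147 + 2 \left(-351\right)\right)}{-332069 + \left(4 - 89112\right)} = \frac{\left(70980 + 137\right) + \left(147 - 702\right)}{-332069 + \left(4 - 89112\right)} = \frac{71117 - 555}{-332069 - 89108} = \frac{70562}{-421177} = 70562 \left(- \frac{1}{421177}\right) = - \frac{70562}{421177}$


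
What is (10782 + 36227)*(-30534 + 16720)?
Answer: -649382326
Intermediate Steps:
(10782 + 36227)*(-30534 + 16720) = 47009*(-13814) = -649382326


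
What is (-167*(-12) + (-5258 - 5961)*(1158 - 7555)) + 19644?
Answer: 71789591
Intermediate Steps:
(-167*(-12) + (-5258 - 5961)*(1158 - 7555)) + 19644 = (2004 - 11219*(-6397)) + 19644 = (2004 + 71767943) + 19644 = 71769947 + 19644 = 71789591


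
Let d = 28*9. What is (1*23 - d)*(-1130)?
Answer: 258770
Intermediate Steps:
d = 252
(1*23 - d)*(-1130) = (1*23 - 1*252)*(-1130) = (23 - 252)*(-1130) = -229*(-1130) = 258770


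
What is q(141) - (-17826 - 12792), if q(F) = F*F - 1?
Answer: 50498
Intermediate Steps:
q(F) = -1 + F**2 (q(F) = F**2 - 1 = -1 + F**2)
q(141) - (-17826 - 12792) = (-1 + 141**2) - (-17826 - 12792) = (-1 + 19881) - 1*(-30618) = 19880 + 30618 = 50498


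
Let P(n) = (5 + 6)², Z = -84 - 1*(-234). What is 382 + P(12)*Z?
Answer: 18532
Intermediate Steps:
Z = 150 (Z = -84 + 234 = 150)
P(n) = 121 (P(n) = 11² = 121)
382 + P(12)*Z = 382 + 121*150 = 382 + 18150 = 18532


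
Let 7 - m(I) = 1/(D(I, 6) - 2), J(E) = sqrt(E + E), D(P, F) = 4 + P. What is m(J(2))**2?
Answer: 729/16 ≈ 45.563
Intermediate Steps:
J(E) = sqrt(2)*sqrt(E) (J(E) = sqrt(2*E) = sqrt(2)*sqrt(E))
m(I) = 7 - 1/(2 + I) (m(I) = 7 - 1/((4 + I) - 2) = 7 - 1/(2 + I))
m(J(2))**2 = ((13 + 7*(sqrt(2)*sqrt(2)))/(2 + sqrt(2)*sqrt(2)))**2 = ((13 + 7*2)/(2 + 2))**2 = ((13 + 14)/4)**2 = ((1/4)*27)**2 = (27/4)**2 = 729/16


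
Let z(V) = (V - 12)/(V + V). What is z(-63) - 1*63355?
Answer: -2660885/42 ≈ -63354.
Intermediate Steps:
z(V) = (-12 + V)/(2*V) (z(V) = (-12 + V)/((2*V)) = (-12 + V)*(1/(2*V)) = (-12 + V)/(2*V))
z(-63) - 1*63355 = (½)*(-12 - 63)/(-63) - 1*63355 = (½)*(-1/63)*(-75) - 63355 = 25/42 - 63355 = -2660885/42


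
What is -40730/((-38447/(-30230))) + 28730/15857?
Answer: -19523110507990/609654079 ≈ -32023.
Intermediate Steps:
-40730/((-38447/(-30230))) + 28730/15857 = -40730/((-38447*(-1/30230))) + 28730*(1/15857) = -40730/38447/30230 + 28730/15857 = -40730*30230/38447 + 28730/15857 = -1231267900/38447 + 28730/15857 = -19523110507990/609654079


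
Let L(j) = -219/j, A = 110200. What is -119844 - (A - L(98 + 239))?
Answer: -77525047/337 ≈ -2.3004e+5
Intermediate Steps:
-119844 - (A - L(98 + 239)) = -119844 - (110200 - (-219)/(98 + 239)) = -119844 - (110200 - (-219)/337) = -119844 - (110200 - 1*(-219/337)) = -119844 - (110200 + 219/337) = -119844 - 1*37137619/337 = -119844 - 37137619/337 = -77525047/337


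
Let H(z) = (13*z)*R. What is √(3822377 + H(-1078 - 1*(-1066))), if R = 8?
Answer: √3821129 ≈ 1954.8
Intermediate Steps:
H(z) = 104*z (H(z) = (13*z)*8 = 104*z)
√(3822377 + H(-1078 - 1*(-1066))) = √(3822377 + 104*(-1078 - 1*(-1066))) = √(3822377 + 104*(-1078 + 1066)) = √(3822377 + 104*(-12)) = √(3822377 - 1248) = √3821129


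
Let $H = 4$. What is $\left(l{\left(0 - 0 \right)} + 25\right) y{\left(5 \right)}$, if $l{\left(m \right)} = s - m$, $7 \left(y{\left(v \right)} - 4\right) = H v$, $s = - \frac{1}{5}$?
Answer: $\frac{5952}{35} \approx 170.06$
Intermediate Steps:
$s = - \frac{1}{5}$ ($s = \left(-1\right) \frac{1}{5} = - \frac{1}{5} \approx -0.2$)
$y{\left(v \right)} = 4 + \frac{4 v}{7}$
$l{\left(m \right)} = - \frac{1}{5} - m$
$\left(l{\left(0 - 0 \right)} + 25\right) y{\left(5 \right)} = \left(\left(- \frac{1}{5} - \left(0 - 0\right)\right) + 25\right) \left(4 + \frac{4}{7} \cdot 5\right) = \left(\left(- \frac{1}{5} - \left(0 + 0\right)\right) + 25\right) \left(4 + \frac{20}{7}\right) = \left(\left(- \frac{1}{5} - 0\right) + 25\right) \frac{48}{7} = \left(\left(- \frac{1}{5} + 0\right) + 25\right) \frac{48}{7} = \left(- \frac{1}{5} + 25\right) \frac{48}{7} = \frac{124}{5} \cdot \frac{48}{7} = \frac{5952}{35}$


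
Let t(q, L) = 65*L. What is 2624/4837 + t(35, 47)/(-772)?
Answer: -12751307/3734164 ≈ -3.4148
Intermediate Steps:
2624/4837 + t(35, 47)/(-772) = 2624/4837 + (65*47)/(-772) = 2624*(1/4837) + 3055*(-1/772) = 2624/4837 - 3055/772 = -12751307/3734164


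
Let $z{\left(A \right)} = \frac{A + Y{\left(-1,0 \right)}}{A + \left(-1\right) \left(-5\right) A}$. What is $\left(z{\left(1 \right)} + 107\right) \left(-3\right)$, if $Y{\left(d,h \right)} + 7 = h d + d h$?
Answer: $-318$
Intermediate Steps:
$Y{\left(d,h \right)} = -7 + 2 d h$ ($Y{\left(d,h \right)} = -7 + \left(h d + d h\right) = -7 + \left(d h + d h\right) = -7 + 2 d h$)
$z{\left(A \right)} = \frac{-7 + A}{6 A}$ ($z{\left(A \right)} = \frac{A - \left(7 + 2 \cdot 0\right)}{A + \left(-1\right) \left(-5\right) A} = \frac{A + \left(-7 + 0\right)}{A + 5 A} = \frac{A - 7}{6 A} = \left(-7 + A\right) \frac{1}{6 A} = \frac{-7 + A}{6 A}$)
$\left(z{\left(1 \right)} + 107\right) \left(-3\right) = \left(\frac{-7 + 1}{6 \cdot 1} + 107\right) \left(-3\right) = \left(\frac{1}{6} \cdot 1 \left(-6\right) + 107\right) \left(-3\right) = \left(-1 + 107\right) \left(-3\right) = 106 \left(-3\right) = -318$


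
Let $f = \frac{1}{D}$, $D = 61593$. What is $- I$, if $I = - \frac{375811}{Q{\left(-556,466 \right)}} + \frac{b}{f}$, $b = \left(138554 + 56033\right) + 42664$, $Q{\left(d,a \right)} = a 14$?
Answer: $- \frac{95335217123921}{6524} \approx -1.4613 \cdot 10^{10}$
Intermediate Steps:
$Q{\left(d,a \right)} = 14 a$
$b = 237251$ ($b = 194587 + 42664 = 237251$)
$f = \frac{1}{61593} \approx 1.6236 \cdot 10^{-5}$
$I = \frac{95335217123921}{6524}$ ($I = - \frac{375811}{14 \cdot 466} + 237251 \frac{1}{\frac{1}{61593}} = - \frac{375811}{6524} + 237251 \cdot 61593 = \left(-375811\right) \frac{1}{6524} + 14613000843 = - \frac{375811}{6524} + 14613000843 = \frac{95335217123921}{6524} \approx 1.4613 \cdot 10^{10}$)
$- I = \left(-1\right) \frac{95335217123921}{6524} = - \frac{95335217123921}{6524}$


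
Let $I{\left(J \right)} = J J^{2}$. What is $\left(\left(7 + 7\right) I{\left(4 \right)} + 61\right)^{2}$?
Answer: $915849$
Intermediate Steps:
$I{\left(J \right)} = J^{3}$
$\left(\left(7 + 7\right) I{\left(4 \right)} + 61\right)^{2} = \left(\left(7 + 7\right) 4^{3} + 61\right)^{2} = \left(14 \cdot 64 + 61\right)^{2} = \left(896 + 61\right)^{2} = 957^{2} = 915849$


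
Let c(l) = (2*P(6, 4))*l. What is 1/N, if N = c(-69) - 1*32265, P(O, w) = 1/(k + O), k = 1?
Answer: -7/225993 ≈ -3.0974e-5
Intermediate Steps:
P(O, w) = 1/(1 + O)
c(l) = 2*l/7 (c(l) = (2/(1 + 6))*l = (2/7)*l = (2*(⅐))*l = 2*l/7)
N = -225993/7 (N = (2/7)*(-69) - 1*32265 = -138/7 - 32265 = -225993/7 ≈ -32285.)
1/N = 1/(-225993/7) = -7/225993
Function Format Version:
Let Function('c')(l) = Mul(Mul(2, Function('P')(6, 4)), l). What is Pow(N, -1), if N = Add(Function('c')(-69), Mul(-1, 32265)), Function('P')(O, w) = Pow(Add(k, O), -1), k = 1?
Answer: Rational(-7, 225993) ≈ -3.0974e-5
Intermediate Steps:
Function('P')(O, w) = Pow(Add(1, O), -1)
Function('c')(l) = Mul(Rational(2, 7), l) (Function('c')(l) = Mul(Mul(2, Pow(Add(1, 6), -1)), l) = Mul(Mul(2, Pow(7, -1)), l) = Mul(Mul(2, Rational(1, 7)), l) = Mul(Rational(2, 7), l))
N = Rational(-225993, 7) (N = Add(Mul(Rational(2, 7), -69), Mul(-1, 32265)) = Add(Rational(-138, 7), -32265) = Rational(-225993, 7) ≈ -32285.)
Pow(N, -1) = Pow(Rational(-225993, 7), -1) = Rational(-7, 225993)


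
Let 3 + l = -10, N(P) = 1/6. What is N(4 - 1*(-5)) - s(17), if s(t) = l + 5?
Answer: 49/6 ≈ 8.1667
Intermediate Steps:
N(P) = ⅙
l = -13 (l = -3 - 10 = -13)
s(t) = -8 (s(t) = -13 + 5 = -8)
N(4 - 1*(-5)) - s(17) = ⅙ - 1*(-8) = ⅙ + 8 = 49/6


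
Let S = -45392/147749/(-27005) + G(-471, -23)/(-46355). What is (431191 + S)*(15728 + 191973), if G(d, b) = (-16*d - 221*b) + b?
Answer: 3312861762067719454216273/36990935337895 ≈ 8.9559e+10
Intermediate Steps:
G(d, b) = -220*b - 16*d (G(d, b) = (-221*b - 16*d) + b = -220*b - 16*d)
S = -10051090798772/36990935337895 (S = -45392/147749/(-27005) + (-220*(-23) - 16*(-471))/(-46355) = -45392*1/147749*(-1/27005) + (5060 + 7536)*(-1/46355) = -45392/147749*(-1/27005) + 12596*(-1/46355) = 45392/3989961745 - 12596/46355 = -10051090798772/36990935337895 ≈ -0.27172)
(431191 + S)*(15728 + 191973) = (431191 - 10051090798772/36990935337895)*(15728 + 191973) = (15950148348191484173/36990935337895)*207701 = 3312861762067719454216273/36990935337895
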